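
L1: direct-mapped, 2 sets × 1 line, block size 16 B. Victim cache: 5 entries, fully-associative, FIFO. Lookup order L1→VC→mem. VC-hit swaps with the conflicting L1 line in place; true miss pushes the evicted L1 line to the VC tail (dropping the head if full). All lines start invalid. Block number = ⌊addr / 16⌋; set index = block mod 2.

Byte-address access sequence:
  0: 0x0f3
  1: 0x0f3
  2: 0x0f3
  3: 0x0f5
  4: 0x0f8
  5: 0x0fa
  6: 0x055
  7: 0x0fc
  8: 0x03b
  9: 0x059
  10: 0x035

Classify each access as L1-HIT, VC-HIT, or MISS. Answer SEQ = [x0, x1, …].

SEQ = [MISS, L1-HIT, L1-HIT, L1-HIT, L1-HIT, L1-HIT, MISS, VC-HIT, MISS, VC-HIT, VC-HIT]

0: 0xf3 (blk 15, set 1) → MISS  vc=[]
1: 0xf3 (blk 15, set 1) → L1-HIT  vc=[]
2: 0xf3 (blk 15, set 1) → L1-HIT  vc=[]
3: 0xf5 (blk 15, set 1) → L1-HIT  vc=[]
4: 0xf8 (blk 15, set 1) → L1-HIT  vc=[]
5: 0xfa (blk 15, set 1) → L1-HIT  vc=[]
6: 0x55 (blk 5, set 1) → MISS  vc=[15]
7: 0xfc (blk 15, set 1) → VC-HIT  vc=[5]
8: 0x3b (blk 3, set 1) → MISS  vc=[5, 15]
9: 0x59 (blk 5, set 1) → VC-HIT  vc=[3, 15]
10: 0x35 (blk 3, set 1) → VC-HIT  vc=[5, 15]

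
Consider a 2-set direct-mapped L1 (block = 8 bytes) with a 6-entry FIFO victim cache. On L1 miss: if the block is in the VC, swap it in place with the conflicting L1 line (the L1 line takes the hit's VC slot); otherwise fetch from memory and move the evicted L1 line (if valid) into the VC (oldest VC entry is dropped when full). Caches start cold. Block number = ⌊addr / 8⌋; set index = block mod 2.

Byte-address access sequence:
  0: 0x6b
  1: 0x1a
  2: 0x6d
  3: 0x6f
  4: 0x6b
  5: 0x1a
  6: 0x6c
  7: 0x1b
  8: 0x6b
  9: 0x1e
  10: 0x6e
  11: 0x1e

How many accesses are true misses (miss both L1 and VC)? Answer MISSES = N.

  [0] addr=0x6b blk=13 s=1: MISS | VC []
  [1] addr=0x1a blk=3 s=1: MISS | VC [13]
  [2] addr=0x6d blk=13 s=1: VC-HIT | VC [3]
  [3] addr=0x6f blk=13 s=1: L1-HIT | VC [3]
  [4] addr=0x6b blk=13 s=1: L1-HIT | VC [3]
  [5] addr=0x1a blk=3 s=1: VC-HIT | VC [13]
  [6] addr=0x6c blk=13 s=1: VC-HIT | VC [3]
  [7] addr=0x1b blk=3 s=1: VC-HIT | VC [13]
  [8] addr=0x6b blk=13 s=1: VC-HIT | VC [3]
  [9] addr=0x1e blk=3 s=1: VC-HIT | VC [13]
  [10] addr=0x6e blk=13 s=1: VC-HIT | VC [3]
  [11] addr=0x1e blk=3 s=1: VC-HIT | VC [13]

MISSES = 2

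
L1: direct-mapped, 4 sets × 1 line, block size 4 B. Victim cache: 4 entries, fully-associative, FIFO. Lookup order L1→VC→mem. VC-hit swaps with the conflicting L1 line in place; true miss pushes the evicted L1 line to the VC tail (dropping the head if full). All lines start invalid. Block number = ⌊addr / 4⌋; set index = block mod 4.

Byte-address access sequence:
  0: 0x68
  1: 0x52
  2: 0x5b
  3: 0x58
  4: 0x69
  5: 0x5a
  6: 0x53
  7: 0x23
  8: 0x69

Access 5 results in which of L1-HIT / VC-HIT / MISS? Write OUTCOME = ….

OUTCOME = VC-HIT

0: 0x68 (blk 26, set 2) → MISS  vc=[]
1: 0x52 (blk 20, set 0) → MISS  vc=[]
2: 0x5b (blk 22, set 2) → MISS  vc=[26]
3: 0x58 (blk 22, set 2) → L1-HIT  vc=[26]
4: 0x69 (blk 26, set 2) → VC-HIT  vc=[22]
5: 0x5a (blk 22, set 2) → VC-HIT  vc=[26]
6: 0x53 (blk 20, set 0) → L1-HIT  vc=[26]
7: 0x23 (blk 8, set 0) → MISS  vc=[26, 20]
8: 0x69 (blk 26, set 2) → VC-HIT  vc=[22, 20]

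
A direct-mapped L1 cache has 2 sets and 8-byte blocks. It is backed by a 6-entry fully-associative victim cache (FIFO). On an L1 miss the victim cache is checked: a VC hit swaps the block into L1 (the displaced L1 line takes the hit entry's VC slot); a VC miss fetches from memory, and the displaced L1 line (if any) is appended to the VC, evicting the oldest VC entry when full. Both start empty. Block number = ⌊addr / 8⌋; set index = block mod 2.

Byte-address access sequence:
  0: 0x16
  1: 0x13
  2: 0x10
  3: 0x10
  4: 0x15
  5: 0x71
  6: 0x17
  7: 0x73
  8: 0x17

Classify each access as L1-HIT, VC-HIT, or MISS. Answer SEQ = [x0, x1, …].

SEQ = [MISS, L1-HIT, L1-HIT, L1-HIT, L1-HIT, MISS, VC-HIT, VC-HIT, VC-HIT]

  [0] addr=0x16 blk=2 s=0: MISS | VC []
  [1] addr=0x13 blk=2 s=0: L1-HIT | VC []
  [2] addr=0x10 blk=2 s=0: L1-HIT | VC []
  [3] addr=0x10 blk=2 s=0: L1-HIT | VC []
  [4] addr=0x15 blk=2 s=0: L1-HIT | VC []
  [5] addr=0x71 blk=14 s=0: MISS | VC [2]
  [6] addr=0x17 blk=2 s=0: VC-HIT | VC [14]
  [7] addr=0x73 blk=14 s=0: VC-HIT | VC [2]
  [8] addr=0x17 blk=2 s=0: VC-HIT | VC [14]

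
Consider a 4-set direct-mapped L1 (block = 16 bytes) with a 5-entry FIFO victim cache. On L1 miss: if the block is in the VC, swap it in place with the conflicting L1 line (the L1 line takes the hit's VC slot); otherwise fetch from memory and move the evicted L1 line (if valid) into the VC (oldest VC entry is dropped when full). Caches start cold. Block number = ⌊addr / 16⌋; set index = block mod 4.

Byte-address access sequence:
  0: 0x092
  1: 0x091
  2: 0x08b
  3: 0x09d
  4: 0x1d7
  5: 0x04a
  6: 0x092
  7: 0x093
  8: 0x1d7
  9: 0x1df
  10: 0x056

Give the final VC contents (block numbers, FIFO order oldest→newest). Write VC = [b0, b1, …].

VC = [9, 8, 29]

  [0] addr=0x92 blk=9 s=1: MISS | VC []
  [1] addr=0x91 blk=9 s=1: L1-HIT | VC []
  [2] addr=0x8b blk=8 s=0: MISS | VC []
  [3] addr=0x9d blk=9 s=1: L1-HIT | VC []
  [4] addr=0x1d7 blk=29 s=1: MISS | VC [9]
  [5] addr=0x4a blk=4 s=0: MISS | VC [9, 8]
  [6] addr=0x92 blk=9 s=1: VC-HIT | VC [29, 8]
  [7] addr=0x93 blk=9 s=1: L1-HIT | VC [29, 8]
  [8] addr=0x1d7 blk=29 s=1: VC-HIT | VC [9, 8]
  [9] addr=0x1df blk=29 s=1: L1-HIT | VC [9, 8]
  [10] addr=0x56 blk=5 s=1: MISS | VC [9, 8, 29]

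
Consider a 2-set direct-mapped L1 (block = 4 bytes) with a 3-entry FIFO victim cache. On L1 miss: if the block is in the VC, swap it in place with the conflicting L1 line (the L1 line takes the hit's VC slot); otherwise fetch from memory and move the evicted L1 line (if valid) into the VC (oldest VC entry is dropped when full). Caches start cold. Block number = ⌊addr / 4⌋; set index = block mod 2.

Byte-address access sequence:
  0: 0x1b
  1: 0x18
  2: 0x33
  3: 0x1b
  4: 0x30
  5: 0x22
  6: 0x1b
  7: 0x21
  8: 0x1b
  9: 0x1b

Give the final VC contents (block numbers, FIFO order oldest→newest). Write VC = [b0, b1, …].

VC = [8, 12]

  [0] addr=0x1b blk=6 s=0: MISS | VC []
  [1] addr=0x18 blk=6 s=0: L1-HIT | VC []
  [2] addr=0x33 blk=12 s=0: MISS | VC [6]
  [3] addr=0x1b blk=6 s=0: VC-HIT | VC [12]
  [4] addr=0x30 blk=12 s=0: VC-HIT | VC [6]
  [5] addr=0x22 blk=8 s=0: MISS | VC [6, 12]
  [6] addr=0x1b blk=6 s=0: VC-HIT | VC [8, 12]
  [7] addr=0x21 blk=8 s=0: VC-HIT | VC [6, 12]
  [8] addr=0x1b blk=6 s=0: VC-HIT | VC [8, 12]
  [9] addr=0x1b blk=6 s=0: L1-HIT | VC [8, 12]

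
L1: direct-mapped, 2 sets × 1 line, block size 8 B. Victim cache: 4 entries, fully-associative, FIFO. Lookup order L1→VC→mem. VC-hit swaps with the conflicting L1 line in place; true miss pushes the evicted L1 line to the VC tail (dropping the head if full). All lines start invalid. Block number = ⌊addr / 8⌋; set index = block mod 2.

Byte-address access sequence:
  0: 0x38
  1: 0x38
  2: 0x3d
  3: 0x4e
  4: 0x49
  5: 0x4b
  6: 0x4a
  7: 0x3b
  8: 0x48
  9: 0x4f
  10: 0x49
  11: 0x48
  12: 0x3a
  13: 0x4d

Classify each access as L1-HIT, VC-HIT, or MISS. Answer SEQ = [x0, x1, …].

SEQ = [MISS, L1-HIT, L1-HIT, MISS, L1-HIT, L1-HIT, L1-HIT, VC-HIT, VC-HIT, L1-HIT, L1-HIT, L1-HIT, VC-HIT, VC-HIT]

  [0] addr=0x38 blk=7 s=1: MISS | VC []
  [1] addr=0x38 blk=7 s=1: L1-HIT | VC []
  [2] addr=0x3d blk=7 s=1: L1-HIT | VC []
  [3] addr=0x4e blk=9 s=1: MISS | VC [7]
  [4] addr=0x49 blk=9 s=1: L1-HIT | VC [7]
  [5] addr=0x4b blk=9 s=1: L1-HIT | VC [7]
  [6] addr=0x4a blk=9 s=1: L1-HIT | VC [7]
  [7] addr=0x3b blk=7 s=1: VC-HIT | VC [9]
  [8] addr=0x48 blk=9 s=1: VC-HIT | VC [7]
  [9] addr=0x4f blk=9 s=1: L1-HIT | VC [7]
  [10] addr=0x49 blk=9 s=1: L1-HIT | VC [7]
  [11] addr=0x48 blk=9 s=1: L1-HIT | VC [7]
  [12] addr=0x3a blk=7 s=1: VC-HIT | VC [9]
  [13] addr=0x4d blk=9 s=1: VC-HIT | VC [7]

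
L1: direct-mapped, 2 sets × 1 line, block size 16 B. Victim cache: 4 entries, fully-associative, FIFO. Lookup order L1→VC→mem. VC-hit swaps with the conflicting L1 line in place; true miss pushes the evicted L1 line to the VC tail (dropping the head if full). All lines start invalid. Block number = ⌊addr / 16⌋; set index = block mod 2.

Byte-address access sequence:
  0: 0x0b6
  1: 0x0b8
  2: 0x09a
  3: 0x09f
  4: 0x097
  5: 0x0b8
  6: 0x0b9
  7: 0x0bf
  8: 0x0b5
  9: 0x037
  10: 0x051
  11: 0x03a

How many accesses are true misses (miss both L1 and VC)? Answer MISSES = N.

MISSES = 4

#0 0xb6→b11/s1 MISS; vc=[]
#1 0xb8→b11/s1 L1-HIT; vc=[]
#2 0x9a→b9/s1 MISS; vc=[11]
#3 0x9f→b9/s1 L1-HIT; vc=[11]
#4 0x97→b9/s1 L1-HIT; vc=[11]
#5 0xb8→b11/s1 VC-HIT; vc=[9]
#6 0xb9→b11/s1 L1-HIT; vc=[9]
#7 0xbf→b11/s1 L1-HIT; vc=[9]
#8 0xb5→b11/s1 L1-HIT; vc=[9]
#9 0x37→b3/s1 MISS; vc=[9,11]
#10 0x51→b5/s1 MISS; vc=[9,11,3]
#11 0x3a→b3/s1 VC-HIT; vc=[9,11,5]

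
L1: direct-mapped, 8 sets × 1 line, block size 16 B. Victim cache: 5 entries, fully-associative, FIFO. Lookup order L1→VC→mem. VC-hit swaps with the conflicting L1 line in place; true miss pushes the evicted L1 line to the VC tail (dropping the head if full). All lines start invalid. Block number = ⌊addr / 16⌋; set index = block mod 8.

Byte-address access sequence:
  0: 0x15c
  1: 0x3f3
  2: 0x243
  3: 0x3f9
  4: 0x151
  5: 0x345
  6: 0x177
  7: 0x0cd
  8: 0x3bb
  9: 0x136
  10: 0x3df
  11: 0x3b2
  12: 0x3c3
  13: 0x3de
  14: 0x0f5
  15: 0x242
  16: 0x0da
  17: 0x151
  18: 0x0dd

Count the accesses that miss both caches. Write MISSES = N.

MISSES = 13

0: 0x15c (blk 21, set 5) → MISS  vc=[]
1: 0x3f3 (blk 63, set 7) → MISS  vc=[]
2: 0x243 (blk 36, set 4) → MISS  vc=[]
3: 0x3f9 (blk 63, set 7) → L1-HIT  vc=[]
4: 0x151 (blk 21, set 5) → L1-HIT  vc=[]
5: 0x345 (blk 52, set 4) → MISS  vc=[36]
6: 0x177 (blk 23, set 7) → MISS  vc=[36, 63]
7: 0xcd (blk 12, set 4) → MISS  vc=[36, 63, 52]
8: 0x3bb (blk 59, set 3) → MISS  vc=[36, 63, 52]
9: 0x136 (blk 19, set 3) → MISS  vc=[36, 63, 52, 59]
10: 0x3df (blk 61, set 5) → MISS  vc=[36, 63, 52, 59, 21]
11: 0x3b2 (blk 59, set 3) → VC-HIT  vc=[36, 63, 52, 19, 21]
12: 0x3c3 (blk 60, set 4) → MISS  vc=[63, 52, 19, 21, 12]
13: 0x3de (blk 61, set 5) → L1-HIT  vc=[63, 52, 19, 21, 12]
14: 0xf5 (blk 15, set 7) → MISS  vc=[52, 19, 21, 12, 23]
15: 0x242 (blk 36, set 4) → MISS  vc=[19, 21, 12, 23, 60]
16: 0xda (blk 13, set 5) → MISS  vc=[21, 12, 23, 60, 61]
17: 0x151 (blk 21, set 5) → VC-HIT  vc=[13, 12, 23, 60, 61]
18: 0xdd (blk 13, set 5) → VC-HIT  vc=[21, 12, 23, 60, 61]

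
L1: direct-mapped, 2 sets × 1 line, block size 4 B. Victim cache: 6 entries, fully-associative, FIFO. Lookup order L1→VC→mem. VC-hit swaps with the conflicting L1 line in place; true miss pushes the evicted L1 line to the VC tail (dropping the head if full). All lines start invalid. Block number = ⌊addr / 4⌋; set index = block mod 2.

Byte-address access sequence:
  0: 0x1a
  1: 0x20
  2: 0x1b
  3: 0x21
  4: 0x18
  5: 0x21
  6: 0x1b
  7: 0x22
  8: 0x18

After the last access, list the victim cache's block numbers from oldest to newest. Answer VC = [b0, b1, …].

#0 0x1a→b6/s0 MISS; vc=[]
#1 0x20→b8/s0 MISS; vc=[6]
#2 0x1b→b6/s0 VC-HIT; vc=[8]
#3 0x21→b8/s0 VC-HIT; vc=[6]
#4 0x18→b6/s0 VC-HIT; vc=[8]
#5 0x21→b8/s0 VC-HIT; vc=[6]
#6 0x1b→b6/s0 VC-HIT; vc=[8]
#7 0x22→b8/s0 VC-HIT; vc=[6]
#8 0x18→b6/s0 VC-HIT; vc=[8]

VC = [8]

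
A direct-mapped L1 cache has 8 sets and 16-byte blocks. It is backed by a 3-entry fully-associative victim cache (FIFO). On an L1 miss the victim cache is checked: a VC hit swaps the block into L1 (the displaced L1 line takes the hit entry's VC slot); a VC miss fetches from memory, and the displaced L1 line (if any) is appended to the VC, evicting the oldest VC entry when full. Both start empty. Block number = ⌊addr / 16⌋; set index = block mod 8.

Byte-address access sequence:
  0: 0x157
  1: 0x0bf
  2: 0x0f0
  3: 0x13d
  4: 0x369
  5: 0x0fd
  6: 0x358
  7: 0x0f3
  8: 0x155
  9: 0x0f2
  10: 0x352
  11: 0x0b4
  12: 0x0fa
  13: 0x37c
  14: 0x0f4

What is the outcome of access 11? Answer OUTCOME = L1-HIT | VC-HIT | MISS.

  [0] addr=0x157 blk=21 s=5: MISS | VC []
  [1] addr=0xbf blk=11 s=3: MISS | VC []
  [2] addr=0xf0 blk=15 s=7: MISS | VC []
  [3] addr=0x13d blk=19 s=3: MISS | VC [11]
  [4] addr=0x369 blk=54 s=6: MISS | VC [11]
  [5] addr=0xfd blk=15 s=7: L1-HIT | VC [11]
  [6] addr=0x358 blk=53 s=5: MISS | VC [11, 21]
  [7] addr=0xf3 blk=15 s=7: L1-HIT | VC [11, 21]
  [8] addr=0x155 blk=21 s=5: VC-HIT | VC [11, 53]
  [9] addr=0xf2 blk=15 s=7: L1-HIT | VC [11, 53]
  [10] addr=0x352 blk=53 s=5: VC-HIT | VC [11, 21]
  [11] addr=0xb4 blk=11 s=3: VC-HIT | VC [19, 21]
  [12] addr=0xfa blk=15 s=7: L1-HIT | VC [19, 21]
  [13] addr=0x37c blk=55 s=7: MISS | VC [19, 21, 15]
  [14] addr=0xf4 blk=15 s=7: VC-HIT | VC [19, 21, 55]

OUTCOME = VC-HIT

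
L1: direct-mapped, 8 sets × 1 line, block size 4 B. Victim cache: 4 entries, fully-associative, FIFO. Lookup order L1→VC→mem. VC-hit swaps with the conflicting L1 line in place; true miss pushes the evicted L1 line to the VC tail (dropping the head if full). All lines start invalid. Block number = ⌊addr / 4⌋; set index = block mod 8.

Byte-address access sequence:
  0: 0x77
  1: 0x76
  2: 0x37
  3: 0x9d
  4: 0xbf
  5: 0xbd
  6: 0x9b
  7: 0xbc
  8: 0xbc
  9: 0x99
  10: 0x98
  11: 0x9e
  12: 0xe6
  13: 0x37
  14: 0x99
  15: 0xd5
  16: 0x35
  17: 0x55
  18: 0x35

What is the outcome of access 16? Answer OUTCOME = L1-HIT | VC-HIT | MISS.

0: 0x77 (blk 29, set 5) → MISS  vc=[]
1: 0x76 (blk 29, set 5) → L1-HIT  vc=[]
2: 0x37 (blk 13, set 5) → MISS  vc=[29]
3: 0x9d (blk 39, set 7) → MISS  vc=[29]
4: 0xbf (blk 47, set 7) → MISS  vc=[29, 39]
5: 0xbd (blk 47, set 7) → L1-HIT  vc=[29, 39]
6: 0x9b (blk 38, set 6) → MISS  vc=[29, 39]
7: 0xbc (blk 47, set 7) → L1-HIT  vc=[29, 39]
8: 0xbc (blk 47, set 7) → L1-HIT  vc=[29, 39]
9: 0x99 (blk 38, set 6) → L1-HIT  vc=[29, 39]
10: 0x98 (blk 38, set 6) → L1-HIT  vc=[29, 39]
11: 0x9e (blk 39, set 7) → VC-HIT  vc=[29, 47]
12: 0xe6 (blk 57, set 1) → MISS  vc=[29, 47]
13: 0x37 (blk 13, set 5) → L1-HIT  vc=[29, 47]
14: 0x99 (blk 38, set 6) → L1-HIT  vc=[29, 47]
15: 0xd5 (blk 53, set 5) → MISS  vc=[29, 47, 13]
16: 0x35 (blk 13, set 5) → VC-HIT  vc=[29, 47, 53]
17: 0x55 (blk 21, set 5) → MISS  vc=[29, 47, 53, 13]
18: 0x35 (blk 13, set 5) → VC-HIT  vc=[29, 47, 53, 21]

OUTCOME = VC-HIT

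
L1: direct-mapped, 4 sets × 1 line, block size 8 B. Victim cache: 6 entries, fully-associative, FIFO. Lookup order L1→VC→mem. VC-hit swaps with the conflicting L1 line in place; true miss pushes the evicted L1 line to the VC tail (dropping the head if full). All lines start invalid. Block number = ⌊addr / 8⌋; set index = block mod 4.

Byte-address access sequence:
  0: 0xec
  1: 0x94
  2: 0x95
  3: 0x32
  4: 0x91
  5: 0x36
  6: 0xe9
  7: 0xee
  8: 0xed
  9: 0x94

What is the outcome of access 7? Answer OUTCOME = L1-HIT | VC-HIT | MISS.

0: 0xec (blk 29, set 1) → MISS  vc=[]
1: 0x94 (blk 18, set 2) → MISS  vc=[]
2: 0x95 (blk 18, set 2) → L1-HIT  vc=[]
3: 0x32 (blk 6, set 2) → MISS  vc=[18]
4: 0x91 (blk 18, set 2) → VC-HIT  vc=[6]
5: 0x36 (blk 6, set 2) → VC-HIT  vc=[18]
6: 0xe9 (blk 29, set 1) → L1-HIT  vc=[18]
7: 0xee (blk 29, set 1) → L1-HIT  vc=[18]
8: 0xed (blk 29, set 1) → L1-HIT  vc=[18]
9: 0x94 (blk 18, set 2) → VC-HIT  vc=[6]

OUTCOME = L1-HIT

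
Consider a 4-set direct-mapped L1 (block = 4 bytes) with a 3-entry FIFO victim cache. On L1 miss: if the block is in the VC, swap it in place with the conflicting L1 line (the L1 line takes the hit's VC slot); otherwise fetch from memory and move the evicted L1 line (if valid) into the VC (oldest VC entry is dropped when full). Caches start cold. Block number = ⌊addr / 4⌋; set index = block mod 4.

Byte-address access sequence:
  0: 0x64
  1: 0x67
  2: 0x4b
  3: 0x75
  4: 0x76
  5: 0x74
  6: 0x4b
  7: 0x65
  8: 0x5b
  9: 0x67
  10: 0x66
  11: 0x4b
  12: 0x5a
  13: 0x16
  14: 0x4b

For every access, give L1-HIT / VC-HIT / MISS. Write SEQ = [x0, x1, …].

  [0] addr=0x64 blk=25 s=1: MISS | VC []
  [1] addr=0x67 blk=25 s=1: L1-HIT | VC []
  [2] addr=0x4b blk=18 s=2: MISS | VC []
  [3] addr=0x75 blk=29 s=1: MISS | VC [25]
  [4] addr=0x76 blk=29 s=1: L1-HIT | VC [25]
  [5] addr=0x74 blk=29 s=1: L1-HIT | VC [25]
  [6] addr=0x4b blk=18 s=2: L1-HIT | VC [25]
  [7] addr=0x65 blk=25 s=1: VC-HIT | VC [29]
  [8] addr=0x5b blk=22 s=2: MISS | VC [29, 18]
  [9] addr=0x67 blk=25 s=1: L1-HIT | VC [29, 18]
  [10] addr=0x66 blk=25 s=1: L1-HIT | VC [29, 18]
  [11] addr=0x4b blk=18 s=2: VC-HIT | VC [29, 22]
  [12] addr=0x5a blk=22 s=2: VC-HIT | VC [29, 18]
  [13] addr=0x16 blk=5 s=1: MISS | VC [29, 18, 25]
  [14] addr=0x4b blk=18 s=2: VC-HIT | VC [29, 22, 25]

SEQ = [MISS, L1-HIT, MISS, MISS, L1-HIT, L1-HIT, L1-HIT, VC-HIT, MISS, L1-HIT, L1-HIT, VC-HIT, VC-HIT, MISS, VC-HIT]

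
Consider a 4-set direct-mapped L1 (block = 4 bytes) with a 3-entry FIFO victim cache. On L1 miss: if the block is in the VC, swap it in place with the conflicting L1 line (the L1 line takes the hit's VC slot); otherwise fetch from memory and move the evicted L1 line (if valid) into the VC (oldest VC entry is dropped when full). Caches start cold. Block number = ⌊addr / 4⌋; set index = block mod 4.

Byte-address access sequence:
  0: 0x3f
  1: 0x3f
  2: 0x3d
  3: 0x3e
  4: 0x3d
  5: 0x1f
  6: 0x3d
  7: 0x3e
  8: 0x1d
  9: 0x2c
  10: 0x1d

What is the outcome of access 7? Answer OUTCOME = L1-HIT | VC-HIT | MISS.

OUTCOME = L1-HIT

  [0] addr=0x3f blk=15 s=3: MISS | VC []
  [1] addr=0x3f blk=15 s=3: L1-HIT | VC []
  [2] addr=0x3d blk=15 s=3: L1-HIT | VC []
  [3] addr=0x3e blk=15 s=3: L1-HIT | VC []
  [4] addr=0x3d blk=15 s=3: L1-HIT | VC []
  [5] addr=0x1f blk=7 s=3: MISS | VC [15]
  [6] addr=0x3d blk=15 s=3: VC-HIT | VC [7]
  [7] addr=0x3e blk=15 s=3: L1-HIT | VC [7]
  [8] addr=0x1d blk=7 s=3: VC-HIT | VC [15]
  [9] addr=0x2c blk=11 s=3: MISS | VC [15, 7]
  [10] addr=0x1d blk=7 s=3: VC-HIT | VC [15, 11]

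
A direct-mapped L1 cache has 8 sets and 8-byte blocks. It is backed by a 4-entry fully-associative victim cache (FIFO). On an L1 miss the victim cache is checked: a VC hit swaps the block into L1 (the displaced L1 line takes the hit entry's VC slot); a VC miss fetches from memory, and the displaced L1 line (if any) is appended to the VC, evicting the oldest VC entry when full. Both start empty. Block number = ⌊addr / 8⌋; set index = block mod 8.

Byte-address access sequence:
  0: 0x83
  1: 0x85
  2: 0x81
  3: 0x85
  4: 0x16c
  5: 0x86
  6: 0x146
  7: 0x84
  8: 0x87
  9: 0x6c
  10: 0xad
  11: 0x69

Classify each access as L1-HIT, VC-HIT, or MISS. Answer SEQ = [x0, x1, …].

SEQ = [MISS, L1-HIT, L1-HIT, L1-HIT, MISS, L1-HIT, MISS, VC-HIT, L1-HIT, MISS, MISS, VC-HIT]

#0 0x83→b16/s0 MISS; vc=[]
#1 0x85→b16/s0 L1-HIT; vc=[]
#2 0x81→b16/s0 L1-HIT; vc=[]
#3 0x85→b16/s0 L1-HIT; vc=[]
#4 0x16c→b45/s5 MISS; vc=[]
#5 0x86→b16/s0 L1-HIT; vc=[]
#6 0x146→b40/s0 MISS; vc=[16]
#7 0x84→b16/s0 VC-HIT; vc=[40]
#8 0x87→b16/s0 L1-HIT; vc=[40]
#9 0x6c→b13/s5 MISS; vc=[40,45]
#10 0xad→b21/s5 MISS; vc=[40,45,13]
#11 0x69→b13/s5 VC-HIT; vc=[40,45,21]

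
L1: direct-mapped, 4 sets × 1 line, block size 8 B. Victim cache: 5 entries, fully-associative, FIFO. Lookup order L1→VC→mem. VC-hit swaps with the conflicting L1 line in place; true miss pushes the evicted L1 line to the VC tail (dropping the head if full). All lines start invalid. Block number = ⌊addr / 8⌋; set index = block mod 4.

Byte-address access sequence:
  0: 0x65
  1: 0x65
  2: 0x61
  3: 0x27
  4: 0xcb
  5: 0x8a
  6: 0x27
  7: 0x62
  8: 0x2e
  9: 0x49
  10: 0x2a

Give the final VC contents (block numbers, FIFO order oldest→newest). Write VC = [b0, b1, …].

0: 0x65 (blk 12, set 0) → MISS  vc=[]
1: 0x65 (blk 12, set 0) → L1-HIT  vc=[]
2: 0x61 (blk 12, set 0) → L1-HIT  vc=[]
3: 0x27 (blk 4, set 0) → MISS  vc=[12]
4: 0xcb (blk 25, set 1) → MISS  vc=[12]
5: 0x8a (blk 17, set 1) → MISS  vc=[12, 25]
6: 0x27 (blk 4, set 0) → L1-HIT  vc=[12, 25]
7: 0x62 (blk 12, set 0) → VC-HIT  vc=[4, 25]
8: 0x2e (blk 5, set 1) → MISS  vc=[4, 25, 17]
9: 0x49 (blk 9, set 1) → MISS  vc=[4, 25, 17, 5]
10: 0x2a (blk 5, set 1) → VC-HIT  vc=[4, 25, 17, 9]

VC = [4, 25, 17, 9]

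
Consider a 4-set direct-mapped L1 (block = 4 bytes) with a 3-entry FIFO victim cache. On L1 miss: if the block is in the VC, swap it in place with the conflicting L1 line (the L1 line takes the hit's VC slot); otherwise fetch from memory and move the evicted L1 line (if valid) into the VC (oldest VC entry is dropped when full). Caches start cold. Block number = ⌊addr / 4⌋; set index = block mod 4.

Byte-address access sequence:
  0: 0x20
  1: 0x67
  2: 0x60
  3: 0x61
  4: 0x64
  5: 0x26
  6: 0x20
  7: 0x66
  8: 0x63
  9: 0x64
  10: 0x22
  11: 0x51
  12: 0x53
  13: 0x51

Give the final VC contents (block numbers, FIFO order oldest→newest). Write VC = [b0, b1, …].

VC = [24, 9, 8]

0: 0x20 (blk 8, set 0) → MISS  vc=[]
1: 0x67 (blk 25, set 1) → MISS  vc=[]
2: 0x60 (blk 24, set 0) → MISS  vc=[8]
3: 0x61 (blk 24, set 0) → L1-HIT  vc=[8]
4: 0x64 (blk 25, set 1) → L1-HIT  vc=[8]
5: 0x26 (blk 9, set 1) → MISS  vc=[8, 25]
6: 0x20 (blk 8, set 0) → VC-HIT  vc=[24, 25]
7: 0x66 (blk 25, set 1) → VC-HIT  vc=[24, 9]
8: 0x63 (blk 24, set 0) → VC-HIT  vc=[8, 9]
9: 0x64 (blk 25, set 1) → L1-HIT  vc=[8, 9]
10: 0x22 (blk 8, set 0) → VC-HIT  vc=[24, 9]
11: 0x51 (blk 20, set 0) → MISS  vc=[24, 9, 8]
12: 0x53 (blk 20, set 0) → L1-HIT  vc=[24, 9, 8]
13: 0x51 (blk 20, set 0) → L1-HIT  vc=[24, 9, 8]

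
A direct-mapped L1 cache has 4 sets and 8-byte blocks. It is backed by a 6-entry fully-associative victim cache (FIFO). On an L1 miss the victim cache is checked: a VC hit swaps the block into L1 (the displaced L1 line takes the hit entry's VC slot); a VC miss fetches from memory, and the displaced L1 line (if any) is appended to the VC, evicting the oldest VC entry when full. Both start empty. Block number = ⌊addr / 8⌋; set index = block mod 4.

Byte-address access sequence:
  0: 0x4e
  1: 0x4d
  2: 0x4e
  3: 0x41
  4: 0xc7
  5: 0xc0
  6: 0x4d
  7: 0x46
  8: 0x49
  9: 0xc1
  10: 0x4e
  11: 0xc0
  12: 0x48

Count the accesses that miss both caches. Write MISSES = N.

0: 0x4e (blk 9, set 1) → MISS  vc=[]
1: 0x4d (blk 9, set 1) → L1-HIT  vc=[]
2: 0x4e (blk 9, set 1) → L1-HIT  vc=[]
3: 0x41 (blk 8, set 0) → MISS  vc=[]
4: 0xc7 (blk 24, set 0) → MISS  vc=[8]
5: 0xc0 (blk 24, set 0) → L1-HIT  vc=[8]
6: 0x4d (blk 9, set 1) → L1-HIT  vc=[8]
7: 0x46 (blk 8, set 0) → VC-HIT  vc=[24]
8: 0x49 (blk 9, set 1) → L1-HIT  vc=[24]
9: 0xc1 (blk 24, set 0) → VC-HIT  vc=[8]
10: 0x4e (blk 9, set 1) → L1-HIT  vc=[8]
11: 0xc0 (blk 24, set 0) → L1-HIT  vc=[8]
12: 0x48 (blk 9, set 1) → L1-HIT  vc=[8]

MISSES = 3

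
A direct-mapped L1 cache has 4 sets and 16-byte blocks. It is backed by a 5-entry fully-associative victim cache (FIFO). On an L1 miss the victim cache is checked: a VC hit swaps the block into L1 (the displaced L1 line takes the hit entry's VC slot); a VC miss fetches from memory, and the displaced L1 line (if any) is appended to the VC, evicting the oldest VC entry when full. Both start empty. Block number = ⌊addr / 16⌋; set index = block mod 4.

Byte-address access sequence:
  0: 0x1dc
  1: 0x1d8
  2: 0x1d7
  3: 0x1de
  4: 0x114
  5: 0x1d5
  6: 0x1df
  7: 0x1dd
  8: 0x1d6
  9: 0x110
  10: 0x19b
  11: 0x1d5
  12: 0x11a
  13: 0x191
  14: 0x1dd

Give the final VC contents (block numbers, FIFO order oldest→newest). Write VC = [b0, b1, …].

0: 0x1dc (blk 29, set 1) → MISS  vc=[]
1: 0x1d8 (blk 29, set 1) → L1-HIT  vc=[]
2: 0x1d7 (blk 29, set 1) → L1-HIT  vc=[]
3: 0x1de (blk 29, set 1) → L1-HIT  vc=[]
4: 0x114 (blk 17, set 1) → MISS  vc=[29]
5: 0x1d5 (blk 29, set 1) → VC-HIT  vc=[17]
6: 0x1df (blk 29, set 1) → L1-HIT  vc=[17]
7: 0x1dd (blk 29, set 1) → L1-HIT  vc=[17]
8: 0x1d6 (blk 29, set 1) → L1-HIT  vc=[17]
9: 0x110 (blk 17, set 1) → VC-HIT  vc=[29]
10: 0x19b (blk 25, set 1) → MISS  vc=[29, 17]
11: 0x1d5 (blk 29, set 1) → VC-HIT  vc=[25, 17]
12: 0x11a (blk 17, set 1) → VC-HIT  vc=[25, 29]
13: 0x191 (blk 25, set 1) → VC-HIT  vc=[17, 29]
14: 0x1dd (blk 29, set 1) → VC-HIT  vc=[17, 25]

VC = [17, 25]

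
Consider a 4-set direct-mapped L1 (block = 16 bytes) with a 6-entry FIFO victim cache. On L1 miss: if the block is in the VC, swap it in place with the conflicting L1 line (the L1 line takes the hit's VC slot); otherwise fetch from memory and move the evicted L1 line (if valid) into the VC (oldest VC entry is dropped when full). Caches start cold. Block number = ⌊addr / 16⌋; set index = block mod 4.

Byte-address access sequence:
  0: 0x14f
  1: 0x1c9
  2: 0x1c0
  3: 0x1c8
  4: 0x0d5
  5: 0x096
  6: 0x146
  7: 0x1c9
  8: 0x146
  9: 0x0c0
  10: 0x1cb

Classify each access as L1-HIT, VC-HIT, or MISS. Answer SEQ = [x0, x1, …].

SEQ = [MISS, MISS, L1-HIT, L1-HIT, MISS, MISS, VC-HIT, VC-HIT, VC-HIT, MISS, VC-HIT]

  [0] addr=0x14f blk=20 s=0: MISS | VC []
  [1] addr=0x1c9 blk=28 s=0: MISS | VC [20]
  [2] addr=0x1c0 blk=28 s=0: L1-HIT | VC [20]
  [3] addr=0x1c8 blk=28 s=0: L1-HIT | VC [20]
  [4] addr=0xd5 blk=13 s=1: MISS | VC [20]
  [5] addr=0x96 blk=9 s=1: MISS | VC [20, 13]
  [6] addr=0x146 blk=20 s=0: VC-HIT | VC [28, 13]
  [7] addr=0x1c9 blk=28 s=0: VC-HIT | VC [20, 13]
  [8] addr=0x146 blk=20 s=0: VC-HIT | VC [28, 13]
  [9] addr=0xc0 blk=12 s=0: MISS | VC [28, 13, 20]
  [10] addr=0x1cb blk=28 s=0: VC-HIT | VC [12, 13, 20]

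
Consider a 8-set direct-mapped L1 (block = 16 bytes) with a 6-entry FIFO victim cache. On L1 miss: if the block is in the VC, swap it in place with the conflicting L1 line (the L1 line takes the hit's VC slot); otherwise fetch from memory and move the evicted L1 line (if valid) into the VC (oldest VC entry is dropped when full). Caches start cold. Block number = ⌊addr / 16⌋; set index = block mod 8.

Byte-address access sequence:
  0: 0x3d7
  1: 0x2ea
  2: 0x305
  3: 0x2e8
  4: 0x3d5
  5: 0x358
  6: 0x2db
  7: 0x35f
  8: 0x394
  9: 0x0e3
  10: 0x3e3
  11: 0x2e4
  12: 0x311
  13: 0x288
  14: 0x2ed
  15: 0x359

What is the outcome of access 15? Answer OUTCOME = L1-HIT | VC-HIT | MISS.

OUTCOME = L1-HIT

#0 0x3d7→b61/s5 MISS; vc=[]
#1 0x2ea→b46/s6 MISS; vc=[]
#2 0x305→b48/s0 MISS; vc=[]
#3 0x2e8→b46/s6 L1-HIT; vc=[]
#4 0x3d5→b61/s5 L1-HIT; vc=[]
#5 0x358→b53/s5 MISS; vc=[61]
#6 0x2db→b45/s5 MISS; vc=[61,53]
#7 0x35f→b53/s5 VC-HIT; vc=[61,45]
#8 0x394→b57/s1 MISS; vc=[61,45]
#9 0xe3→b14/s6 MISS; vc=[61,45,46]
#10 0x3e3→b62/s6 MISS; vc=[61,45,46,14]
#11 0x2e4→b46/s6 VC-HIT; vc=[61,45,62,14]
#12 0x311→b49/s1 MISS; vc=[61,45,62,14,57]
#13 0x288→b40/s0 MISS; vc=[61,45,62,14,57,48]
#14 0x2ed→b46/s6 L1-HIT; vc=[61,45,62,14,57,48]
#15 0x359→b53/s5 L1-HIT; vc=[61,45,62,14,57,48]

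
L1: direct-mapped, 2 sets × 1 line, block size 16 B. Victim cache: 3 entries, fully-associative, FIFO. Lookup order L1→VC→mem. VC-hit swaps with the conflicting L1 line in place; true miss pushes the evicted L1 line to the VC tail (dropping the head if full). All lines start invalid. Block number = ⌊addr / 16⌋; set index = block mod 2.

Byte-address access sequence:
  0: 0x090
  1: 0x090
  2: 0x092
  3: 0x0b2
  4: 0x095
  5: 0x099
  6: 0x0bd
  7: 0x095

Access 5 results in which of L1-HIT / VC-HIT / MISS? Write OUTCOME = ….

OUTCOME = L1-HIT

#0 0x90→b9/s1 MISS; vc=[]
#1 0x90→b9/s1 L1-HIT; vc=[]
#2 0x92→b9/s1 L1-HIT; vc=[]
#3 0xb2→b11/s1 MISS; vc=[9]
#4 0x95→b9/s1 VC-HIT; vc=[11]
#5 0x99→b9/s1 L1-HIT; vc=[11]
#6 0xbd→b11/s1 VC-HIT; vc=[9]
#7 0x95→b9/s1 VC-HIT; vc=[11]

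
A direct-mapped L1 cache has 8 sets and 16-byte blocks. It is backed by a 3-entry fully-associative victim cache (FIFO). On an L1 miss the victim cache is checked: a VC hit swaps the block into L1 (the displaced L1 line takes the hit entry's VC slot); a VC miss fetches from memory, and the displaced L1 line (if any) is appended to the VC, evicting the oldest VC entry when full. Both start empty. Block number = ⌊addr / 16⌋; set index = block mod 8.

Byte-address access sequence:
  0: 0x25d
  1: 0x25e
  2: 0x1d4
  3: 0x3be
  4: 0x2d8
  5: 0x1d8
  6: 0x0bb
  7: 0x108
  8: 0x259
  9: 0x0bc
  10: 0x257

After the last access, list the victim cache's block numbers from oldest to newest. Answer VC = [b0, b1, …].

VC = [29, 45, 59]

  [0] addr=0x25d blk=37 s=5: MISS | VC []
  [1] addr=0x25e blk=37 s=5: L1-HIT | VC []
  [2] addr=0x1d4 blk=29 s=5: MISS | VC [37]
  [3] addr=0x3be blk=59 s=3: MISS | VC [37]
  [4] addr=0x2d8 blk=45 s=5: MISS | VC [37, 29]
  [5] addr=0x1d8 blk=29 s=5: VC-HIT | VC [37, 45]
  [6] addr=0xbb blk=11 s=3: MISS | VC [37, 45, 59]
  [7] addr=0x108 blk=16 s=0: MISS | VC [37, 45, 59]
  [8] addr=0x259 blk=37 s=5: VC-HIT | VC [29, 45, 59]
  [9] addr=0xbc blk=11 s=3: L1-HIT | VC [29, 45, 59]
  [10] addr=0x257 blk=37 s=5: L1-HIT | VC [29, 45, 59]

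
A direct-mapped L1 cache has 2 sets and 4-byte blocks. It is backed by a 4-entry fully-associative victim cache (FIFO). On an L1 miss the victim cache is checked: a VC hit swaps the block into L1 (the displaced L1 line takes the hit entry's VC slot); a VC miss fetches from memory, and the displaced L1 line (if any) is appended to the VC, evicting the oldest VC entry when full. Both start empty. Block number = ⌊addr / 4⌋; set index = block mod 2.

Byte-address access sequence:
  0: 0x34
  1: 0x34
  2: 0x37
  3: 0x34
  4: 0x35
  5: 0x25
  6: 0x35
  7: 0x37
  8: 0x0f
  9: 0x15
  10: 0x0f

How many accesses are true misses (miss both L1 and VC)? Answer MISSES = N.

MISSES = 4

0: 0x34 (blk 13, set 1) → MISS  vc=[]
1: 0x34 (blk 13, set 1) → L1-HIT  vc=[]
2: 0x37 (blk 13, set 1) → L1-HIT  vc=[]
3: 0x34 (blk 13, set 1) → L1-HIT  vc=[]
4: 0x35 (blk 13, set 1) → L1-HIT  vc=[]
5: 0x25 (blk 9, set 1) → MISS  vc=[13]
6: 0x35 (blk 13, set 1) → VC-HIT  vc=[9]
7: 0x37 (blk 13, set 1) → L1-HIT  vc=[9]
8: 0xf (blk 3, set 1) → MISS  vc=[9, 13]
9: 0x15 (blk 5, set 1) → MISS  vc=[9, 13, 3]
10: 0xf (blk 3, set 1) → VC-HIT  vc=[9, 13, 5]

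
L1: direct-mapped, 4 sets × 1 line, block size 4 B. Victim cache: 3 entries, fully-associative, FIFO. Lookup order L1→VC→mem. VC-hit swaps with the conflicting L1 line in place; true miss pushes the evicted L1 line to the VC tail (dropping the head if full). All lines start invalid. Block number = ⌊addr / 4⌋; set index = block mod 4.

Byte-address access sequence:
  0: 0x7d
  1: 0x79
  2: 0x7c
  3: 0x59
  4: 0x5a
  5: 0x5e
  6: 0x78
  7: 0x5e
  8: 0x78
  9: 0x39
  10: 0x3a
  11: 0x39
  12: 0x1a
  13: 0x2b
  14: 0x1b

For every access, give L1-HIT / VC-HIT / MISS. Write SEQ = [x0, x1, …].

  [0] addr=0x7d blk=31 s=3: MISS | VC []
  [1] addr=0x79 blk=30 s=2: MISS | VC []
  [2] addr=0x7c blk=31 s=3: L1-HIT | VC []
  [3] addr=0x59 blk=22 s=2: MISS | VC [30]
  [4] addr=0x5a blk=22 s=2: L1-HIT | VC [30]
  [5] addr=0x5e blk=23 s=3: MISS | VC [30, 31]
  [6] addr=0x78 blk=30 s=2: VC-HIT | VC [22, 31]
  [7] addr=0x5e blk=23 s=3: L1-HIT | VC [22, 31]
  [8] addr=0x78 blk=30 s=2: L1-HIT | VC [22, 31]
  [9] addr=0x39 blk=14 s=2: MISS | VC [22, 31, 30]
  [10] addr=0x3a blk=14 s=2: L1-HIT | VC [22, 31, 30]
  [11] addr=0x39 blk=14 s=2: L1-HIT | VC [22, 31, 30]
  [12] addr=0x1a blk=6 s=2: MISS | VC [31, 30, 14]
  [13] addr=0x2b blk=10 s=2: MISS | VC [30, 14, 6]
  [14] addr=0x1b blk=6 s=2: VC-HIT | VC [30, 14, 10]

SEQ = [MISS, MISS, L1-HIT, MISS, L1-HIT, MISS, VC-HIT, L1-HIT, L1-HIT, MISS, L1-HIT, L1-HIT, MISS, MISS, VC-HIT]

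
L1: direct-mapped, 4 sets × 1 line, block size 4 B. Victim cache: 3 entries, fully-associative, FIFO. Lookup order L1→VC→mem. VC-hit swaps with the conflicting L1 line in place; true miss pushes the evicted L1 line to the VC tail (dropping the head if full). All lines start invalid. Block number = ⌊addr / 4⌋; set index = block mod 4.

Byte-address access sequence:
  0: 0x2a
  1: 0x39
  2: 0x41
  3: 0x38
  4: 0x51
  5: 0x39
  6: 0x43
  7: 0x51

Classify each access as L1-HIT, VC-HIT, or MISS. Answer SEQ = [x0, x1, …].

SEQ = [MISS, MISS, MISS, L1-HIT, MISS, L1-HIT, VC-HIT, VC-HIT]

#0 0x2a→b10/s2 MISS; vc=[]
#1 0x39→b14/s2 MISS; vc=[10]
#2 0x41→b16/s0 MISS; vc=[10]
#3 0x38→b14/s2 L1-HIT; vc=[10]
#4 0x51→b20/s0 MISS; vc=[10,16]
#5 0x39→b14/s2 L1-HIT; vc=[10,16]
#6 0x43→b16/s0 VC-HIT; vc=[10,20]
#7 0x51→b20/s0 VC-HIT; vc=[10,16]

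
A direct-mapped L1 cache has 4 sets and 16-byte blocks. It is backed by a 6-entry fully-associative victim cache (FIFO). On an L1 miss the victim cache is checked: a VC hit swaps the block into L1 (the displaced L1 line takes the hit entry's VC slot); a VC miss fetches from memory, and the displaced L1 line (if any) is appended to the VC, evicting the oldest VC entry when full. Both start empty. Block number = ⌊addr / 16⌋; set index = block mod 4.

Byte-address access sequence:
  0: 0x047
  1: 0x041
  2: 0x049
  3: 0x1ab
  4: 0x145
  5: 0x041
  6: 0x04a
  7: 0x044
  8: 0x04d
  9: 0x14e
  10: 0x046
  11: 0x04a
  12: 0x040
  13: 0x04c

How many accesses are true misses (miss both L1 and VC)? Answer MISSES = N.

  [0] addr=0x47 blk=4 s=0: MISS | VC []
  [1] addr=0x41 blk=4 s=0: L1-HIT | VC []
  [2] addr=0x49 blk=4 s=0: L1-HIT | VC []
  [3] addr=0x1ab blk=26 s=2: MISS | VC []
  [4] addr=0x145 blk=20 s=0: MISS | VC [4]
  [5] addr=0x41 blk=4 s=0: VC-HIT | VC [20]
  [6] addr=0x4a blk=4 s=0: L1-HIT | VC [20]
  [7] addr=0x44 blk=4 s=0: L1-HIT | VC [20]
  [8] addr=0x4d blk=4 s=0: L1-HIT | VC [20]
  [9] addr=0x14e blk=20 s=0: VC-HIT | VC [4]
  [10] addr=0x46 blk=4 s=0: VC-HIT | VC [20]
  [11] addr=0x4a blk=4 s=0: L1-HIT | VC [20]
  [12] addr=0x40 blk=4 s=0: L1-HIT | VC [20]
  [13] addr=0x4c blk=4 s=0: L1-HIT | VC [20]

MISSES = 3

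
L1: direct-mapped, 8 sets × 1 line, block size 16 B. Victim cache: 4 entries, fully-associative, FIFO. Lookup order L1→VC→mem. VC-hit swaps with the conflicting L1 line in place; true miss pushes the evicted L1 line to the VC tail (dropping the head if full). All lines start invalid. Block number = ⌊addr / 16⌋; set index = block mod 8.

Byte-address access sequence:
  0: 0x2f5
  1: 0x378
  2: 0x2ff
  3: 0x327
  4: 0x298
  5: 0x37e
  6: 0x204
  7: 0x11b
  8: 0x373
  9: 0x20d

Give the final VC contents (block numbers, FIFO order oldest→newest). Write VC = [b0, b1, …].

  [0] addr=0x2f5 blk=47 s=7: MISS | VC []
  [1] addr=0x378 blk=55 s=7: MISS | VC [47]
  [2] addr=0x2ff blk=47 s=7: VC-HIT | VC [55]
  [3] addr=0x327 blk=50 s=2: MISS | VC [55]
  [4] addr=0x298 blk=41 s=1: MISS | VC [55]
  [5] addr=0x37e blk=55 s=7: VC-HIT | VC [47]
  [6] addr=0x204 blk=32 s=0: MISS | VC [47]
  [7] addr=0x11b blk=17 s=1: MISS | VC [47, 41]
  [8] addr=0x373 blk=55 s=7: L1-HIT | VC [47, 41]
  [9] addr=0x20d blk=32 s=0: L1-HIT | VC [47, 41]

VC = [47, 41]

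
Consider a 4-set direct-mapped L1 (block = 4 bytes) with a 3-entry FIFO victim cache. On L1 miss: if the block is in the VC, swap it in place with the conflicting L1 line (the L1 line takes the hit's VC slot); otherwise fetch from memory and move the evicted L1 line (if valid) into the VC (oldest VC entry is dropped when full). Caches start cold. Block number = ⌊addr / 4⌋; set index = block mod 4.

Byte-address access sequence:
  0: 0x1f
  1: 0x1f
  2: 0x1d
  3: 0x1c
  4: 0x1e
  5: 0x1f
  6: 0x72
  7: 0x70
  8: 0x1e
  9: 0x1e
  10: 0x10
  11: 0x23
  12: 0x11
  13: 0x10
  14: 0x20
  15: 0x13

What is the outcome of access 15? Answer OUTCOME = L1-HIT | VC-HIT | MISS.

OUTCOME = VC-HIT

  [0] addr=0x1f blk=7 s=3: MISS | VC []
  [1] addr=0x1f blk=7 s=3: L1-HIT | VC []
  [2] addr=0x1d blk=7 s=3: L1-HIT | VC []
  [3] addr=0x1c blk=7 s=3: L1-HIT | VC []
  [4] addr=0x1e blk=7 s=3: L1-HIT | VC []
  [5] addr=0x1f blk=7 s=3: L1-HIT | VC []
  [6] addr=0x72 blk=28 s=0: MISS | VC []
  [7] addr=0x70 blk=28 s=0: L1-HIT | VC []
  [8] addr=0x1e blk=7 s=3: L1-HIT | VC []
  [9] addr=0x1e blk=7 s=3: L1-HIT | VC []
  [10] addr=0x10 blk=4 s=0: MISS | VC [28]
  [11] addr=0x23 blk=8 s=0: MISS | VC [28, 4]
  [12] addr=0x11 blk=4 s=0: VC-HIT | VC [28, 8]
  [13] addr=0x10 blk=4 s=0: L1-HIT | VC [28, 8]
  [14] addr=0x20 blk=8 s=0: VC-HIT | VC [28, 4]
  [15] addr=0x13 blk=4 s=0: VC-HIT | VC [28, 8]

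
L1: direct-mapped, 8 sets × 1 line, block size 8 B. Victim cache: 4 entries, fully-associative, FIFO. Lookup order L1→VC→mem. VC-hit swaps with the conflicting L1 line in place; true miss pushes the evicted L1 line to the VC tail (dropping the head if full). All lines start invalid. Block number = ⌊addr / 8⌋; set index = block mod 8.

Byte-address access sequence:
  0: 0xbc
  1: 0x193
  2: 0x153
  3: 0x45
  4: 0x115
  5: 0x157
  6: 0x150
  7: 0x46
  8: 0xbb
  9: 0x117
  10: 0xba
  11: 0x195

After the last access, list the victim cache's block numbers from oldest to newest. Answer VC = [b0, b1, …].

0: 0xbc (blk 23, set 7) → MISS  vc=[]
1: 0x193 (blk 50, set 2) → MISS  vc=[]
2: 0x153 (blk 42, set 2) → MISS  vc=[50]
3: 0x45 (blk 8, set 0) → MISS  vc=[50]
4: 0x115 (blk 34, set 2) → MISS  vc=[50, 42]
5: 0x157 (blk 42, set 2) → VC-HIT  vc=[50, 34]
6: 0x150 (blk 42, set 2) → L1-HIT  vc=[50, 34]
7: 0x46 (blk 8, set 0) → L1-HIT  vc=[50, 34]
8: 0xbb (blk 23, set 7) → L1-HIT  vc=[50, 34]
9: 0x117 (blk 34, set 2) → VC-HIT  vc=[50, 42]
10: 0xba (blk 23, set 7) → L1-HIT  vc=[50, 42]
11: 0x195 (blk 50, set 2) → VC-HIT  vc=[34, 42]

VC = [34, 42]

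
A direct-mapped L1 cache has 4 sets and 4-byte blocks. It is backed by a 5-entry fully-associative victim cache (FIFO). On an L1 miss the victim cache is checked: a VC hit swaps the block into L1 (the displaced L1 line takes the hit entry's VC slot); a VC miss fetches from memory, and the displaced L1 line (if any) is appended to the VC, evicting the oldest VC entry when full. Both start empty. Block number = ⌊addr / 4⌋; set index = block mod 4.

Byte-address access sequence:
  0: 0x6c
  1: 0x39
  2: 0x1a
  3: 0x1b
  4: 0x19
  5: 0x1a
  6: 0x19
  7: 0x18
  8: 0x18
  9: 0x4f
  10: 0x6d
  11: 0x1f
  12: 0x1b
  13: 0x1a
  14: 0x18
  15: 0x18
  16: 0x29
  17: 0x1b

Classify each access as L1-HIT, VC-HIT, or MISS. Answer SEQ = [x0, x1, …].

SEQ = [MISS, MISS, MISS, L1-HIT, L1-HIT, L1-HIT, L1-HIT, L1-HIT, L1-HIT, MISS, VC-HIT, MISS, L1-HIT, L1-HIT, L1-HIT, L1-HIT, MISS, VC-HIT]

0: 0x6c (blk 27, set 3) → MISS  vc=[]
1: 0x39 (blk 14, set 2) → MISS  vc=[]
2: 0x1a (blk 6, set 2) → MISS  vc=[14]
3: 0x1b (blk 6, set 2) → L1-HIT  vc=[14]
4: 0x19 (blk 6, set 2) → L1-HIT  vc=[14]
5: 0x1a (blk 6, set 2) → L1-HIT  vc=[14]
6: 0x19 (blk 6, set 2) → L1-HIT  vc=[14]
7: 0x18 (blk 6, set 2) → L1-HIT  vc=[14]
8: 0x18 (blk 6, set 2) → L1-HIT  vc=[14]
9: 0x4f (blk 19, set 3) → MISS  vc=[14, 27]
10: 0x6d (blk 27, set 3) → VC-HIT  vc=[14, 19]
11: 0x1f (blk 7, set 3) → MISS  vc=[14, 19, 27]
12: 0x1b (blk 6, set 2) → L1-HIT  vc=[14, 19, 27]
13: 0x1a (blk 6, set 2) → L1-HIT  vc=[14, 19, 27]
14: 0x18 (blk 6, set 2) → L1-HIT  vc=[14, 19, 27]
15: 0x18 (blk 6, set 2) → L1-HIT  vc=[14, 19, 27]
16: 0x29 (blk 10, set 2) → MISS  vc=[14, 19, 27, 6]
17: 0x1b (blk 6, set 2) → VC-HIT  vc=[14, 19, 27, 10]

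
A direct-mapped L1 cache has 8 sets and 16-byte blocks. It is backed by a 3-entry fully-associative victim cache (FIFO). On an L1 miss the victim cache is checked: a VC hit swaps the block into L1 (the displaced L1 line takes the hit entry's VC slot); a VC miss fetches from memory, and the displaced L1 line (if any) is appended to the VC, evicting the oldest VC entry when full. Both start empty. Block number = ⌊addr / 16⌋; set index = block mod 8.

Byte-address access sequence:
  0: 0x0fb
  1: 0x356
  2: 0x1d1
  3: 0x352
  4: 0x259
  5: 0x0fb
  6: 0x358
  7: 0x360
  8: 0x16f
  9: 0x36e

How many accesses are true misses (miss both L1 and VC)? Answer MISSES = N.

#0 0xfb→b15/s7 MISS; vc=[]
#1 0x356→b53/s5 MISS; vc=[]
#2 0x1d1→b29/s5 MISS; vc=[53]
#3 0x352→b53/s5 VC-HIT; vc=[29]
#4 0x259→b37/s5 MISS; vc=[29,53]
#5 0xfb→b15/s7 L1-HIT; vc=[29,53]
#6 0x358→b53/s5 VC-HIT; vc=[29,37]
#7 0x360→b54/s6 MISS; vc=[29,37]
#8 0x16f→b22/s6 MISS; vc=[29,37,54]
#9 0x36e→b54/s6 VC-HIT; vc=[29,37,22]

MISSES = 6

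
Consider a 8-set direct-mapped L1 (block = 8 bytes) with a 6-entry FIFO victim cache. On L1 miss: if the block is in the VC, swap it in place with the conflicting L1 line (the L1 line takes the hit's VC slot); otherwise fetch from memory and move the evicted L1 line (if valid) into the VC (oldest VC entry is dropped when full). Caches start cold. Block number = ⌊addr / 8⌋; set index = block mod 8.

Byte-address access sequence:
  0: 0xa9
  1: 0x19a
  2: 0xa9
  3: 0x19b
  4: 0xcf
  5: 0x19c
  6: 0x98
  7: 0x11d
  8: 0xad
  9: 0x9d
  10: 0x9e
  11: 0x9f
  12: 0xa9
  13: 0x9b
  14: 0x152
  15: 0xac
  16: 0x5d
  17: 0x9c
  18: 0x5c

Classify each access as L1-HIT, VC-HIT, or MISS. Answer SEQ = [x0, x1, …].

  [0] addr=0xa9 blk=21 s=5: MISS | VC []
  [1] addr=0x19a blk=51 s=3: MISS | VC []
  [2] addr=0xa9 blk=21 s=5: L1-HIT | VC []
  [3] addr=0x19b blk=51 s=3: L1-HIT | VC []
  [4] addr=0xcf blk=25 s=1: MISS | VC []
  [5] addr=0x19c blk=51 s=3: L1-HIT | VC []
  [6] addr=0x98 blk=19 s=3: MISS | VC [51]
  [7] addr=0x11d blk=35 s=3: MISS | VC [51, 19]
  [8] addr=0xad blk=21 s=5: L1-HIT | VC [51, 19]
  [9] addr=0x9d blk=19 s=3: VC-HIT | VC [51, 35]
  [10] addr=0x9e blk=19 s=3: L1-HIT | VC [51, 35]
  [11] addr=0x9f blk=19 s=3: L1-HIT | VC [51, 35]
  [12] addr=0xa9 blk=21 s=5: L1-HIT | VC [51, 35]
  [13] addr=0x9b blk=19 s=3: L1-HIT | VC [51, 35]
  [14] addr=0x152 blk=42 s=2: MISS | VC [51, 35]
  [15] addr=0xac blk=21 s=5: L1-HIT | VC [51, 35]
  [16] addr=0x5d blk=11 s=3: MISS | VC [51, 35, 19]
  [17] addr=0x9c blk=19 s=3: VC-HIT | VC [51, 35, 11]
  [18] addr=0x5c blk=11 s=3: VC-HIT | VC [51, 35, 19]

SEQ = [MISS, MISS, L1-HIT, L1-HIT, MISS, L1-HIT, MISS, MISS, L1-HIT, VC-HIT, L1-HIT, L1-HIT, L1-HIT, L1-HIT, MISS, L1-HIT, MISS, VC-HIT, VC-HIT]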